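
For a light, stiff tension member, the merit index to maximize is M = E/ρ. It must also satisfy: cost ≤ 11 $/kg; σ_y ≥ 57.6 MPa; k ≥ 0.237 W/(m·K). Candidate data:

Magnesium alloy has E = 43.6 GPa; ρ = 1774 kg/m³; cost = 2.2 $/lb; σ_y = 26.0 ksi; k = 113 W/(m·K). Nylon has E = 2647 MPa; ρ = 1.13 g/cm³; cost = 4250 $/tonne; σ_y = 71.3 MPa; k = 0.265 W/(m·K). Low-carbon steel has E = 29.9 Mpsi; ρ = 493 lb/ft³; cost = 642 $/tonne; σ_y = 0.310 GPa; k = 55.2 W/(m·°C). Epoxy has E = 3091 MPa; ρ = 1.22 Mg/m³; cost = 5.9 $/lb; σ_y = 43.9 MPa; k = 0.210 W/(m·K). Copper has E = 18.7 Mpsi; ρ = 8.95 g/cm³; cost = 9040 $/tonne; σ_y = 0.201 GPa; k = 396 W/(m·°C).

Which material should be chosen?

low-carbon steel

Screen on constraints: cost ≤ 11 $/kg; σ_y ≥ 57.6 MPa; k ≥ 0.237 W/(m·K). Survivors: magnesium alloy, nylon, low-carbon steel, copper.
Convert each candidate to consistent units, then evaluate M:
  magnesium alloy: E = 43.60 GPa, ρ = 1774 kg/m³
  nylon: E = 2.647 GPa, ρ = 1130 kg/m³
  low-carbon steel: E = 206.2 GPa, ρ = 7897 kg/m³
  copper: E = 128.9 GPa, ρ = 8950 kg/m³
  low-carbon steel: M = 26.1 MN·m/kg
  magnesium alloy: M = 24.6 MN·m/kg
  copper: M = 14.4 MN·m/kg
  nylon: M = 2.34 MN·m/kg
The maximum is for low-carbon steel.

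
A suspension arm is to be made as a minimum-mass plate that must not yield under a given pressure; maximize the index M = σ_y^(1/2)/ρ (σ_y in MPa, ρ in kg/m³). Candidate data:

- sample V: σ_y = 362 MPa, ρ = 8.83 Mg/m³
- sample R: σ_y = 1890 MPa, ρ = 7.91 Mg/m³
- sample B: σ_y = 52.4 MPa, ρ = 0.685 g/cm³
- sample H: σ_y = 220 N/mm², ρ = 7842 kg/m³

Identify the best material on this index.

sample B

Convert each candidate to consistent units, then evaluate M:
  sample V: σ_y = 362.0 MPa, ρ = 8830 kg/m³
  sample R: σ_y = 1890 MPa, ρ = 7910 kg/m³
  sample B: σ_y = 52.40 MPa, ρ = 685.0 kg/m³
  sample H: σ_y = 220.0 MPa, ρ = 7842 kg/m³
  sample B: M = 10.6×10⁻³
  sample R: M = 5.50×10⁻³
  sample V: M = 2.15×10⁻³
  sample H: M = 1.89×10⁻³
The maximum is for sample B.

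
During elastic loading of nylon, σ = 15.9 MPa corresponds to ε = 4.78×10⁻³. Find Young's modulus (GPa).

3.33 GPa

E = σ/ε = 15.9 MPa / 4.78×10⁻³ = 3326 MPa = 3.33 GPa.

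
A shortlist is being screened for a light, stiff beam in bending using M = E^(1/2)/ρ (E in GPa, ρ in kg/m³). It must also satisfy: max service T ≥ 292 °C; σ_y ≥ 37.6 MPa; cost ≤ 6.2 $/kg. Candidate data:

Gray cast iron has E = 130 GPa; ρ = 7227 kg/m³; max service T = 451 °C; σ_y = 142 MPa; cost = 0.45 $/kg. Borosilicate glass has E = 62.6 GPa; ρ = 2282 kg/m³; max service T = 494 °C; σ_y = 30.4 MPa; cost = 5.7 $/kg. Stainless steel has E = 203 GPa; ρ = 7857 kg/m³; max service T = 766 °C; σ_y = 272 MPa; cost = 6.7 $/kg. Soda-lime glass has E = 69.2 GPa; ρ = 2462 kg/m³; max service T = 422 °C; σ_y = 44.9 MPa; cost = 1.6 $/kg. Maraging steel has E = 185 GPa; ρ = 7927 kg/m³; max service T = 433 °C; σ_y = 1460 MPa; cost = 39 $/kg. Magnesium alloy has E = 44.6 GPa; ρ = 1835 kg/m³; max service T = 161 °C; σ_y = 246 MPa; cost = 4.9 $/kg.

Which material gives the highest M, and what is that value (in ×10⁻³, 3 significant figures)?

Screen on constraints: max service T ≥ 292 °C; σ_y ≥ 37.6 MPa; cost ≤ 6.2 $/kg. Survivors: gray cast iron, soda-lime glass.
Computing M directly (units already consistent):
  soda-lime glass: M = 3.38×10⁻³
  gray cast iron: M = 1.58×10⁻³
Soda-lime glass ranks first.

soda-lime glass, M = 3.38×10⁻³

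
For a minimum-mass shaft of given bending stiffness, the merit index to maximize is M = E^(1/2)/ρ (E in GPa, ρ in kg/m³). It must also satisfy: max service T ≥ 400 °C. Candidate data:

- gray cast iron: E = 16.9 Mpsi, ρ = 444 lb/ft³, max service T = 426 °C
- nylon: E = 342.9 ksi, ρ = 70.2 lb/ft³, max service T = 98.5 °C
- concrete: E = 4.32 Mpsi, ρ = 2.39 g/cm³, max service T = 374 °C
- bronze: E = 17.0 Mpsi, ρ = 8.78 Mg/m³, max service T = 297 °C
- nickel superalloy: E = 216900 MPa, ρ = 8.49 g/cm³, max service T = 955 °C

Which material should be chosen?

nickel superalloy

Screen on constraints: max service T ≥ 400 °C. Survivors: gray cast iron, nickel superalloy.
After converting to SI:
  gray cast iron: E = 116.5 GPa, ρ = 7112 kg/m³
  nickel superalloy: E = 216.9 GPa, ρ = 8490 kg/m³
  nickel superalloy: M = 1.73×10⁻³
  gray cast iron: M = 1.52×10⁻³
The maximum is for nickel superalloy.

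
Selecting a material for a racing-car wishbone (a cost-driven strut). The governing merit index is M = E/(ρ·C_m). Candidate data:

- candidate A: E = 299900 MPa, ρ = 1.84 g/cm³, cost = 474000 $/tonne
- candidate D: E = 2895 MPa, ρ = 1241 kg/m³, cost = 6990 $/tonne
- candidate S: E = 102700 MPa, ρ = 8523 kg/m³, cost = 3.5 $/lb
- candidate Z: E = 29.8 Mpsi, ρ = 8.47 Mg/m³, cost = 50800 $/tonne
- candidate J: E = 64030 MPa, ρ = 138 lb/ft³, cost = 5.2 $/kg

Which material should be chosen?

candidate J

Putting every candidate on a common basis:
  candidate A: E = 299.9 GPa, ρ = 1840 kg/m³, cost = 474.0 $/kg
  candidate D: E = 2.895 GPa, ρ = 1241 kg/m³, cost = 6.990 $/kg
  candidate S: E = 102.7 GPa, ρ = 8523 kg/m³, cost = 7.716 $/kg
  candidate Z: E = 205.5 GPa, ρ = 8470 kg/m³, cost = 50.80 $/kg
  candidate J: E = 64.03 GPa, ρ = 2211 kg/m³, cost = 5.200 $/kg
  candidate J: M = 5.57 MN·m per $
  candidate S: M = 1.56 MN·m per $
  candidate Z: M = 0.478 MN·m per $
  candidate A: M = 0.344 MN·m per $
  candidate D: M = 0.334 MN·m per $
Highest index: candidate J.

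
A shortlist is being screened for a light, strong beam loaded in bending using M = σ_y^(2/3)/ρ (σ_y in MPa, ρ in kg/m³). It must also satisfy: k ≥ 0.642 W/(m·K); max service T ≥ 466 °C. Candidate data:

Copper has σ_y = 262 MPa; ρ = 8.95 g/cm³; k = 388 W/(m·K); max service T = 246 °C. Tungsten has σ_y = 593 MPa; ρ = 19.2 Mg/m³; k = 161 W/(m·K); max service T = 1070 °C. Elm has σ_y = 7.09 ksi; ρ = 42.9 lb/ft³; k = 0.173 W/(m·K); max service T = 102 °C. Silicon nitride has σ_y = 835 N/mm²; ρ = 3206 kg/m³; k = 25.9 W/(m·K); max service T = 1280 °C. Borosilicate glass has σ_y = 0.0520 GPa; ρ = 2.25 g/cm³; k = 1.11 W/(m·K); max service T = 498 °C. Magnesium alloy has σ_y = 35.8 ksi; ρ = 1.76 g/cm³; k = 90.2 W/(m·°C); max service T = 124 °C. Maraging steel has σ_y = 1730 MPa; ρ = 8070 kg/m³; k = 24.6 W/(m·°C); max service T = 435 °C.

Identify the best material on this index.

silicon nitride

Screen on constraints: k ≥ 0.642 W/(m·K); max service T ≥ 466 °C. Survivors: tungsten, silicon nitride, borosilicate glass.
Convert each candidate to consistent units, then evaluate M:
  tungsten: σ_y = 593.0 MPa, ρ = 19200 kg/m³
  silicon nitride: σ_y = 835.0 MPa, ρ = 3206 kg/m³
  borosilicate glass: σ_y = 52.00 MPa, ρ = 2250 kg/m³
  silicon nitride: M = 27.7×10⁻³
  borosilicate glass: M = 6.19×10⁻³
  tungsten: M = 3.68×10⁻³
Silicon nitride ranks first.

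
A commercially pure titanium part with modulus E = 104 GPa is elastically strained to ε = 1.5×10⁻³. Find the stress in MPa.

σ = E·ε = 104000 MPa × 1.5×10⁻³ = 156 MPa.

156 MPa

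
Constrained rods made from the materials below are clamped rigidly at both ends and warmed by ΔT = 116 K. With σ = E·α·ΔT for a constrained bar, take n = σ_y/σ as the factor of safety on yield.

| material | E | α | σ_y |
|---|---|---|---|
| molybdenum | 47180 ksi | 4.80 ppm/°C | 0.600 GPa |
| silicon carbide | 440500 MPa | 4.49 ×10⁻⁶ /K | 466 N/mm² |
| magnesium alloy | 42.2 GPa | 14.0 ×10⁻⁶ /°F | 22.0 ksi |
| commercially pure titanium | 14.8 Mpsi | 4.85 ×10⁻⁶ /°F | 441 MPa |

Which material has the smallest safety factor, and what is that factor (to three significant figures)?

Per material, after unit conversion:
  molybdenum: E = 325.3, α = 4.80, σ_y = 600.0 → σ = 181 MPa, n = 3.31
  silicon carbide: E = 440.5, α = 4.49, σ_y = 466.0 → σ = 229 MPa, n = 2.03
  magnesium alloy: E = 42.20, α = 25.2, σ_y = 151.7 → σ = 123 MPa, n = 1.23
  commercially pure titanium: E = 102.0, α = 8.73, σ_y = 441.0 → σ = 103 MPa, n = 4.27
The minimum is magnesium alloy at n = 1.23.

magnesium alloy, n = 1.23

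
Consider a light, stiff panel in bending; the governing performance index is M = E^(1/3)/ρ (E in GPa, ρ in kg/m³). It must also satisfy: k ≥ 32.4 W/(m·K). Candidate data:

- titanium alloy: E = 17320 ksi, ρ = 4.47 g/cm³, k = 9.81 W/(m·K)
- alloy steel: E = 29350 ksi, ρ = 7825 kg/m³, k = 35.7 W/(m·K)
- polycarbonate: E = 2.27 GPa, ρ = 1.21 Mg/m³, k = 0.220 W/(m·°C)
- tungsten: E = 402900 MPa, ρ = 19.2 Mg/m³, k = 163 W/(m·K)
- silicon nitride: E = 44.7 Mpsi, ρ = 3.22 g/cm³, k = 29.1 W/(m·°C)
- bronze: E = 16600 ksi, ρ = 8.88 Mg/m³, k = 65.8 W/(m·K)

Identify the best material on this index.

alloy steel

Screen on constraints: k ≥ 32.4 W/(m·K). Survivors: alloy steel, tungsten, bronze.
Convert each candidate to consistent units, then evaluate M:
  alloy steel: E = 202.4 GPa, ρ = 7825 kg/m³
  tungsten: E = 402.9 GPa, ρ = 19200 kg/m³
  bronze: E = 114.5 GPa, ρ = 8880 kg/m³
  alloy steel: M = 0.750×10⁻³
  bronze: M = 0.547×10⁻³
  tungsten: M = 0.385×10⁻³
Highest index: alloy steel.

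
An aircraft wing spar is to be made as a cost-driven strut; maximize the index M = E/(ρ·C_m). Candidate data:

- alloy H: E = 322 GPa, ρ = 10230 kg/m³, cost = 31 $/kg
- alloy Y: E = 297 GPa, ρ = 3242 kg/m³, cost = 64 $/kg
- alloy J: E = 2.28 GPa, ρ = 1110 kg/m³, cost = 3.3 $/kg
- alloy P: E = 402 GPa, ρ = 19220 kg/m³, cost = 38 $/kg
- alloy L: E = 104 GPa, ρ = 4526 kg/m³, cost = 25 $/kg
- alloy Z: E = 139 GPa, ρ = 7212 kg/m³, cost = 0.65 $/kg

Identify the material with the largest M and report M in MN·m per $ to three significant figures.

alloy Z, M = 29.7 MN·m per $

Per-candidate index values:
  alloy Z: M = 29.7 MN·m per $
  alloy Y: M = 1.43 MN·m per $
  alloy H: M = 1.02 MN·m per $
  alloy L: M = 0.919 MN·m per $
  alloy J: M = 0.622 MN·m per $
  alloy P: M = 0.550 MN·m per $
Alloy Z has the largest M.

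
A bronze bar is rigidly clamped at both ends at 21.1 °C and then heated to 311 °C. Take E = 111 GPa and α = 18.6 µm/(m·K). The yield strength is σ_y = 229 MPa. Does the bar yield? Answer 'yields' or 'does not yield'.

ΔT = 289.9 K. Constrained thermal stress σ = E·α·ΔT = 111.0×10³ MPa × 18.6×10⁻⁶ × 289.9 = 599 MPa (compressive).
Compare to σ_y = 229 MPa: σ ≥ σ_y, so it yields.

yields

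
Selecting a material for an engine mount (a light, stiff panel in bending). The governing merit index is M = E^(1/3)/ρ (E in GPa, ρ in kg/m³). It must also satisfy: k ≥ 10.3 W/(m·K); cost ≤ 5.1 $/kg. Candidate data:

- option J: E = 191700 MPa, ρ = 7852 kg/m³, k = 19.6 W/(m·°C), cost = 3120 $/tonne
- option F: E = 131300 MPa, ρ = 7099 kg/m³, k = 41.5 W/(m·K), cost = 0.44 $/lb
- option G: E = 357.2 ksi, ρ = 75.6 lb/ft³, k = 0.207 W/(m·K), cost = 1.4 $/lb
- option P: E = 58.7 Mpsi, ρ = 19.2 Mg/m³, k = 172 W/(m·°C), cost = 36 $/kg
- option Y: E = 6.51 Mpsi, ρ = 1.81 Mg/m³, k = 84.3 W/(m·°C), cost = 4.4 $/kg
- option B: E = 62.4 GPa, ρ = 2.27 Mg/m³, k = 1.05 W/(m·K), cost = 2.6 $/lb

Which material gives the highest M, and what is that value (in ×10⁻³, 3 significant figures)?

Screen on constraints: k ≥ 10.3 W/(m·K); cost ≤ 5.1 $/kg. Survivors: option J, option F, option Y.
Convert each candidate to consistent units, then evaluate M:
  option J: E = 191.7 GPa, ρ = 7852 kg/m³
  option F: E = 131.3 GPa, ρ = 7099 kg/m³
  option Y: E = 44.88 GPa, ρ = 1810 kg/m³
  option Y: M = 1.96×10⁻³
  option J: M = 0.734×10⁻³
  option F: M = 0.716×10⁻³
The maximum is for option Y.

option Y, M = 1.96×10⁻³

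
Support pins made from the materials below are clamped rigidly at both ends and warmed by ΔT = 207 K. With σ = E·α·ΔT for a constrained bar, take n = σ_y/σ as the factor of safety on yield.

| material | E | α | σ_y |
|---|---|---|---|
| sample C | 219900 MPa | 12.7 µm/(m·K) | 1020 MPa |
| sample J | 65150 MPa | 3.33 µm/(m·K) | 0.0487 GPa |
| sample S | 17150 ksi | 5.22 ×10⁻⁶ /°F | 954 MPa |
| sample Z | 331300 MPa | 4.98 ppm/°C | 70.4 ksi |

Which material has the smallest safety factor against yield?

Converting E to GPa, α to ×10⁻⁶/K, σ_y to MPa, then σ and n for each:
  sample C: E = 219.9, α = 12.7, σ_y = 1020 → σ = 578 MPa, n = 1.76
  sample J: E = 65.15, α = 3.33, σ_y = 48.70 → σ = 44.9 MPa, n = 1.08
  sample S: E = 118.2, α = 9.40, σ_y = 954.0 → σ = 230 MPa, n = 4.15
  sample Z: E = 331.3, α = 4.98, σ_y = 485.4 → σ = 342 MPa, n = 1.42
Smallest n: sample J with n = 1.08.

sample J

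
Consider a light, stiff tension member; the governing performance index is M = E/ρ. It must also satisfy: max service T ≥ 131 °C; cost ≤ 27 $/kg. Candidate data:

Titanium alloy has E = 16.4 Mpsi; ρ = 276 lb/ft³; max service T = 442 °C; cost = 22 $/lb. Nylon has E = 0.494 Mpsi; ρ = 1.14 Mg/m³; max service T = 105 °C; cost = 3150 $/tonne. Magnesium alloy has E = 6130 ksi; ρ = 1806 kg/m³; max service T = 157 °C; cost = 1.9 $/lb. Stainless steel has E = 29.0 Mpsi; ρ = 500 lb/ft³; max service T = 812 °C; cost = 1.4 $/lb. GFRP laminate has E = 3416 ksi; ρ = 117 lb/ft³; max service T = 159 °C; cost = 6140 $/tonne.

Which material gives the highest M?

stainless steel

Screen on constraints: max service T ≥ 131 °C; cost ≤ 27 $/kg. Survivors: magnesium alloy, stainless steel, GFRP laminate.
Convert each candidate to consistent units, then evaluate M:
  magnesium alloy: E = 42.26 GPa, ρ = 1806 kg/m³
  stainless steel: E = 199.9 GPa, ρ = 8009 kg/m³
  GFRP laminate: E = 23.55 GPa, ρ = 1874 kg/m³
  stainless steel: M = 25.0 MN·m/kg
  magnesium alloy: M = 23.4 MN·m/kg
  GFRP laminate: M = 12.6 MN·m/kg
The maximum is for stainless steel.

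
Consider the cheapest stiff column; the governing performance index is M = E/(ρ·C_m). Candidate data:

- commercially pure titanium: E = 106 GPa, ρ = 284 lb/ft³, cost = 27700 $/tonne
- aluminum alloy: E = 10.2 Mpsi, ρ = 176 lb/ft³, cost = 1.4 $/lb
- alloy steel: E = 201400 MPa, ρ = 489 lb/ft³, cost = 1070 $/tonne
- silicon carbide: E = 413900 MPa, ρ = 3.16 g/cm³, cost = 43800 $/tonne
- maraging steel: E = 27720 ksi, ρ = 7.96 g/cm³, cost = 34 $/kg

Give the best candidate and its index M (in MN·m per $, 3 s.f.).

alloy steel, M = 24.0 MN·m per $

In SI units:
  commercially pure titanium: E = 106.0 GPa, ρ = 4549 kg/m³, cost = 27.70 $/kg
  aluminum alloy: E = 70.33 GPa, ρ = 2819 kg/m³, cost = 3.086 $/kg
  alloy steel: E = 201.4 GPa, ρ = 7833 kg/m³, cost = 1.070 $/kg
  silicon carbide: E = 413.9 GPa, ρ = 3160 kg/m³, cost = 43.80 $/kg
  maraging steel: E = 191.1 GPa, ρ = 7960 kg/m³, cost = 34.00 $/kg
  alloy steel: M = 24.0 MN·m per $
  aluminum alloy: M = 8.08 MN·m per $
  silicon carbide: M = 2.99 MN·m per $
  commercially pure titanium: M = 0.841 MN·m per $
  maraging steel: M = 0.706 MN·m per $
The maximum is for alloy steel.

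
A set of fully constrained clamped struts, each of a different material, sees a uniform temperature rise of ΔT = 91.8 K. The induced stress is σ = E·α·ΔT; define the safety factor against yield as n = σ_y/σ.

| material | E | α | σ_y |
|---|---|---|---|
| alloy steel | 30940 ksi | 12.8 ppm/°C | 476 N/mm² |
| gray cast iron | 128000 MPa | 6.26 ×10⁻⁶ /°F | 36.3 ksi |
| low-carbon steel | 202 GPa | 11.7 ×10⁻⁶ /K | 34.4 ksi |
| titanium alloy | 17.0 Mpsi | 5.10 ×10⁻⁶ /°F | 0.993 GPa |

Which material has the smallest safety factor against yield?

In consistent units (E in GPa, α in ×10⁻⁶/K, σ_y in MPa):
  alloy steel: E = 213.3, α = 12.8, σ_y = 476.0 → σ = 251 MPa, n = 1.90
  gray cast iron: E = 128.0, α = 11.3, σ_y = 250.3 → σ = 132 MPa, n = 1.89
  low-carbon steel: E = 202.0, α = 11.7, σ_y = 237.2 → σ = 217 MPa, n = 1.09
  titanium alloy: E = 117.2, α = 9.18, σ_y = 993.0 → σ = 98.8 MPa, n = 10.1
The minimum is low-carbon steel at n = 1.09.

low-carbon steel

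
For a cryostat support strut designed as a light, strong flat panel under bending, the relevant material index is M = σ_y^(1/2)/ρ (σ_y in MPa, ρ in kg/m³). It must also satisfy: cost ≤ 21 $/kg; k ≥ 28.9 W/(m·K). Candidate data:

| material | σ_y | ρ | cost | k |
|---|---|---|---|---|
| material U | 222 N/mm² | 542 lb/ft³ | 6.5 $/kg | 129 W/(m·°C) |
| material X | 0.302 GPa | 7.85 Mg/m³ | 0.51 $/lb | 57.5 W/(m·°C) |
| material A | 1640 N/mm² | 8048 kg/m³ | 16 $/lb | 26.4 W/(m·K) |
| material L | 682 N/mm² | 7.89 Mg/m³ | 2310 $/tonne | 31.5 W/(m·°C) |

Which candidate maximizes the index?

Screen on constraints: cost ≤ 21 $/kg; k ≥ 28.9 W/(m·K). Survivors: material U, material X, material L.
Putting every candidate on a common basis:
  material U: σ_y = 222.0 MPa, ρ = 8682 kg/m³
  material X: σ_y = 302.0 MPa, ρ = 7850 kg/m³
  material L: σ_y = 682.0 MPa, ρ = 7890 kg/m³
  material L: M = 3.31×10⁻³
  material X: M = 2.21×10⁻³
  material U: M = 1.72×10⁻³
The maximum is for material L.

material L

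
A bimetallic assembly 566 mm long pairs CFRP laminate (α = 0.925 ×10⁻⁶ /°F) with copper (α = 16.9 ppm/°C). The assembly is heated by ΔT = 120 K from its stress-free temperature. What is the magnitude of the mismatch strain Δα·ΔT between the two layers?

1.83×10⁻³

CFRP laminate: α = 0.925×10⁻⁶/°F × 9/5 = 1.67×10⁻⁶/K.
Δα = |1.67 − 16.9|×10⁻⁶/K = 15.2×10⁻⁶/K.
Mismatch strain = Δα·ΔT = 15.2×10⁻⁶ × 120.0 = 1.83×10⁻³.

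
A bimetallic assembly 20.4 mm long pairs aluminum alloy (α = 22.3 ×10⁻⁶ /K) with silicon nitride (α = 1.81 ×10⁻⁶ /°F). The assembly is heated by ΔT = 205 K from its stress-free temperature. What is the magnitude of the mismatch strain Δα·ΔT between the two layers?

3.90×10⁻³

silicon nitride: α = 1.81×10⁻⁶/°F × 9/5 = 3.26×10⁻⁶/K.
Δα = |22.3 − 3.26|×10⁻⁶/K = 19.0×10⁻⁶/K.
Mismatch strain = Δα·ΔT = 19.0×10⁻⁶ × 205.0 = 3.90×10⁻³.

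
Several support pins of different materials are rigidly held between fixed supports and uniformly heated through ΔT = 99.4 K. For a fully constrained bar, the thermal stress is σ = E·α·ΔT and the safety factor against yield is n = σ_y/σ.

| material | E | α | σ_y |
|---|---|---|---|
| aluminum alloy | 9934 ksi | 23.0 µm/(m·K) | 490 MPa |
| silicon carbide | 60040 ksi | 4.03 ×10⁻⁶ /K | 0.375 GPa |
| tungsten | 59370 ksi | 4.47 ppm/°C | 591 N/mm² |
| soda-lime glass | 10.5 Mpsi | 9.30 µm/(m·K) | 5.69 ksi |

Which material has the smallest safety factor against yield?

In consistent units (E in GPa, α in ×10⁻⁶/K, σ_y in MPa):
  aluminum alloy: E = 68.49, α = 23.0, σ_y = 490.0 → σ = 157 MPa, n = 3.13
  silicon carbide: E = 414.0, α = 4.03, σ_y = 375.0 → σ = 166 MPa, n = 2.26
  tungsten: E = 409.3, α = 4.47, σ_y = 591.0 → σ = 182 MPa, n = 3.25
  soda-lime glass: E = 72.39, α = 9.30, σ_y = 39.23 → σ = 66.9 MPa, n = 0.586
The minimum is soda-lime glass at n = 0.586.

soda-lime glass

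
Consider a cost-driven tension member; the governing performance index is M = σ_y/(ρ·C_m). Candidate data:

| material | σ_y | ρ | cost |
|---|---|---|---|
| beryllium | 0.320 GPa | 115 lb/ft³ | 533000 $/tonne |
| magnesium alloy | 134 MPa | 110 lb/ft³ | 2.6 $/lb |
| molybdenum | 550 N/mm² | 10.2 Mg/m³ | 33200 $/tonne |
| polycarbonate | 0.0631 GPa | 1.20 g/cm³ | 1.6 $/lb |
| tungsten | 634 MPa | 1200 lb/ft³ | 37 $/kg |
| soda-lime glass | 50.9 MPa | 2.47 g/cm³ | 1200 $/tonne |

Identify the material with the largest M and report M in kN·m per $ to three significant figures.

In SI units:
  beryllium: σ_y = 320.0 MPa, ρ = 1842 kg/m³, cost = 533.0 $/kg
  magnesium alloy: σ_y = 134.0 MPa, ρ = 1762 kg/m³, cost = 5.732 $/kg
  molybdenum: σ_y = 550.0 MPa, ρ = 10200 kg/m³, cost = 33.20 $/kg
  polycarbonate: σ_y = 63.10 MPa, ρ = 1200 kg/m³, cost = 3.527 $/kg
  tungsten: σ_y = 634.0 MPa, ρ = 19220 kg/m³, cost = 37.00 $/kg
  soda-lime glass: σ_y = 50.90 MPa, ρ = 2470 kg/m³, cost = 1.200 $/kg
  soda-lime glass: M = 17.2 kN·m per $
  polycarbonate: M = 14.9 kN·m per $
  magnesium alloy: M = 13.3 kN·m per $
  molybdenum: M = 1.62 kN·m per $
  tungsten: M = 0.891 kN·m per $
  beryllium: M = 0.326 kN·m per $
Soda-lime glass has the largest M.

soda-lime glass, M = 17.2 kN·m per $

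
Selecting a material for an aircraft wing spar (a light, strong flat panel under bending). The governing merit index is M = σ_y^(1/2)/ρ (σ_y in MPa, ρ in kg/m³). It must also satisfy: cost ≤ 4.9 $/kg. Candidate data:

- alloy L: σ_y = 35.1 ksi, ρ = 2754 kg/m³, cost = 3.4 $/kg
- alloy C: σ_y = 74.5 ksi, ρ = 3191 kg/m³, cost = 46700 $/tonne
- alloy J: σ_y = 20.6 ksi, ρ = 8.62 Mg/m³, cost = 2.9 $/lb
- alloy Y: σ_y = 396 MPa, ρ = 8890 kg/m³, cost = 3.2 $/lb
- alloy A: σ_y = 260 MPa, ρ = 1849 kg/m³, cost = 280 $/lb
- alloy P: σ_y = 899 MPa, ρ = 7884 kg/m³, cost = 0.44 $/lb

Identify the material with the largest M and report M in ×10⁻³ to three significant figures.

alloy L, M = 5.65×10⁻³

Screen on constraints: cost ≤ 4.9 $/kg. Survivors: alloy L, alloy P.
Putting every candidate on a common basis:
  alloy L: σ_y = 242.0 MPa, ρ = 2754 kg/m³
  alloy P: σ_y = 899.0 MPa, ρ = 7884 kg/m³
  alloy L: M = 5.65×10⁻³
  alloy P: M = 3.80×10⁻³
The maximum is for alloy L.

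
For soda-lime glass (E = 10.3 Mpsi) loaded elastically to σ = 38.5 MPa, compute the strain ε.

5.42×10⁻⁴

E = 10.3 Mpsi = 71.02 GPa = 71020 MPa.
ε = σ/E = 38.5 / 71020 = 5.42×10⁻⁴.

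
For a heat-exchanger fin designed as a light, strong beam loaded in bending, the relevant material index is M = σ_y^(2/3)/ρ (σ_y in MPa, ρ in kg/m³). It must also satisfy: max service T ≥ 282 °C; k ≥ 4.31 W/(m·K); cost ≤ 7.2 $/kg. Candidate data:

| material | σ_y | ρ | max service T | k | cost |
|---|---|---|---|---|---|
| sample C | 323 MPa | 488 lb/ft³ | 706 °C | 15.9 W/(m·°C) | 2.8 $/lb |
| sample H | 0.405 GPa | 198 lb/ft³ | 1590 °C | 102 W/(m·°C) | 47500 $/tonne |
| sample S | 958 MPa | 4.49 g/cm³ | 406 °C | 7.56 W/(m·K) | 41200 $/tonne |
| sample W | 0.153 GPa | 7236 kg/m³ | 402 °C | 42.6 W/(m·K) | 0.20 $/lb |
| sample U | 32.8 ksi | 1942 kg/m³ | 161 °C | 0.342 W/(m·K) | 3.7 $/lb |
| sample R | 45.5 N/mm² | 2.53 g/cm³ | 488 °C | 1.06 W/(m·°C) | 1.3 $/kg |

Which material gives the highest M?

Screen on constraints: max service T ≥ 282 °C; k ≥ 4.31 W/(m·K); cost ≤ 7.2 $/kg. Survivors: sample C, sample W.
Putting every candidate on a common basis:
  sample C: σ_y = 323.0 MPa, ρ = 7817 kg/m³
  sample W: σ_y = 153.0 MPa, ρ = 7236 kg/m³
  sample C: M = 6.02×10⁻³
  sample W: M = 3.95×10⁻³
The maximum is for sample C.

sample C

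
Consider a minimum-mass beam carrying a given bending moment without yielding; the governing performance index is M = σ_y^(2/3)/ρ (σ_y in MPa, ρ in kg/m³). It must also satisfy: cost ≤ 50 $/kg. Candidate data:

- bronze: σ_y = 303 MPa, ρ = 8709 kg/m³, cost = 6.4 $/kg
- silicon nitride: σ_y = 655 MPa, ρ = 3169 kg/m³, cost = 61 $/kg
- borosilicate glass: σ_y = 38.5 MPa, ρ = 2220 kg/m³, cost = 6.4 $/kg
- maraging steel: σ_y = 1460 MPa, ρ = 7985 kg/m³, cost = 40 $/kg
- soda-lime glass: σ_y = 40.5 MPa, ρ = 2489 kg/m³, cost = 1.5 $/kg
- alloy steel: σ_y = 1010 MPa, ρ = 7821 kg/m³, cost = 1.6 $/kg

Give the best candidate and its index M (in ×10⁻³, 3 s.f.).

Screen on constraints: cost ≤ 50 $/kg. Survivors: bronze, borosilicate glass, maraging steel, soda-lime glass, alloy steel.
Per-candidate index values:
  maraging steel: M = 16.1×10⁻³
  alloy steel: M = 12.9×10⁻³
  bronze: M = 5.18×10⁻³
  borosilicate glass: M = 5.14×10⁻³
  soda-lime glass: M = 4.74×10⁻³
The maximum is for maraging steel.

maraging steel, M = 16.1×10⁻³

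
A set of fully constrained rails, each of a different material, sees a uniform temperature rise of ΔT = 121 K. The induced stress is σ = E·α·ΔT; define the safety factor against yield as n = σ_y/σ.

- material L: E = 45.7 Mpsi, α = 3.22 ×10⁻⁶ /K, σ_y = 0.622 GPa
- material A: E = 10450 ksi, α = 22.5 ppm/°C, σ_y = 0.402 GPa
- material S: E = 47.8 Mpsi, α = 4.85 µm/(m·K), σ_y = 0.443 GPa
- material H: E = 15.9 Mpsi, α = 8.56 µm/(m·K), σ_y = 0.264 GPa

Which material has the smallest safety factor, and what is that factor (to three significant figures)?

material A, n = 2.05

With everything in SI (GPa, ×10⁻⁶/K, MPa):
  material L: E = 315.1, α = 3.22, σ_y = 622.0 → σ = 123 MPa, n = 5.07
  material A: E = 72.05, α = 22.5, σ_y = 402.0 → σ = 196 MPa, n = 2.05
  material S: E = 329.6, α = 4.85, σ_y = 443.0 → σ = 193 MPa, n = 2.29
  material H: E = 109.6, α = 8.56, σ_y = 264.0 → σ = 114 MPa, n = 2.33
Material A has the lowest safety factor, n = 2.05.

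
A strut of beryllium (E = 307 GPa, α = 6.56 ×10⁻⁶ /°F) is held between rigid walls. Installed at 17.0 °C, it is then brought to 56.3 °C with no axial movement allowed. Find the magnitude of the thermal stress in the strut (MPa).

142 MPa

α = 6.56×10⁻⁶/°F × 9/5 = 11.8×10⁻⁶/K.
ΔT = 39.30 K. Constrained thermal stress σ = E·α·ΔT = 307.0×10³ MPa × 11.8×10⁻⁶ × 39.30 = 142 MPa (compressive).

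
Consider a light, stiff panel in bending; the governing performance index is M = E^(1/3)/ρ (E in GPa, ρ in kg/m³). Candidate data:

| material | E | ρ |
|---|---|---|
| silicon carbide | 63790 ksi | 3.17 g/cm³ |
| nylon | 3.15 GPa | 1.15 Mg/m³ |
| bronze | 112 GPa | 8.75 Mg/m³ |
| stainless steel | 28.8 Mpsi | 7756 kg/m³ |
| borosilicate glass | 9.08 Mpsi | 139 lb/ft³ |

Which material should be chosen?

silicon carbide

Putting every candidate on a common basis:
  silicon carbide: E = 439.8 GPa, ρ = 3170 kg/m³
  nylon: E = 3.150 GPa, ρ = 1150 kg/m³
  bronze: E = 112.0 GPa, ρ = 8750 kg/m³
  stainless steel: E = 198.6 GPa, ρ = 7756 kg/m³
  borosilicate glass: E = 62.60 GPa, ρ = 2227 kg/m³
  silicon carbide: M = 2.40×10⁻³
  borosilicate glass: M = 1.78×10⁻³
  nylon: M = 1.27×10⁻³
  stainless steel: M = 0.752×10⁻³
  bronze: M = 0.551×10⁻³
Silicon carbide ranks first.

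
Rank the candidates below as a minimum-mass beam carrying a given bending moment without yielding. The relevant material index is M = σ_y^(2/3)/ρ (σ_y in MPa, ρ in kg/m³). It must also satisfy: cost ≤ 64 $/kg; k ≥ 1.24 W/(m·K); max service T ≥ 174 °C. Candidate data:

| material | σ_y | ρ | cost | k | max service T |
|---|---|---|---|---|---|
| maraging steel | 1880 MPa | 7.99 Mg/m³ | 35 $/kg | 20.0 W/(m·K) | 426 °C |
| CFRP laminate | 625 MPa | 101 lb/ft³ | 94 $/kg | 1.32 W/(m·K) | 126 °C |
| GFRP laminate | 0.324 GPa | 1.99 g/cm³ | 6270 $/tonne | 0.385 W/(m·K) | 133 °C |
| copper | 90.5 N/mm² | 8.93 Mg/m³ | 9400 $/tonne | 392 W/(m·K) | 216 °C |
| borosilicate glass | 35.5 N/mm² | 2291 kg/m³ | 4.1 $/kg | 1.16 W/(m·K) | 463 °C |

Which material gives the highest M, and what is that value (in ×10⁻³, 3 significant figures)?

Screen on constraints: cost ≤ 64 $/kg; k ≥ 1.24 W/(m·K); max service T ≥ 174 °C. Survivors: maraging steel, copper.
After converting to SI:
  maraging steel: σ_y = 1880 MPa, ρ = 7990 kg/m³
  copper: σ_y = 90.50 MPa, ρ = 8930 kg/m³
  maraging steel: M = 19.1×10⁻³
  copper: M = 2.26×10⁻³
Maraging steel has the largest M.

maraging steel, M = 19.1×10⁻³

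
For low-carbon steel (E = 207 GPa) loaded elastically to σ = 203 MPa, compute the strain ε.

ε = σ/E = 203 / 207000 = 9.81×10⁻⁴.

9.81×10⁻⁴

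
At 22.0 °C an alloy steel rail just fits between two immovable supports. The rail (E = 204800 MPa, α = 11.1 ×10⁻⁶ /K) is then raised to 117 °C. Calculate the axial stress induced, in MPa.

216 MPa

E = 204800 MPa = 204.8 GPa.
ΔT = 95.00 K. Constrained thermal stress σ = E·α·ΔT = 204.8×10³ MPa × 11.1×10⁻⁶ × 95.00 = 216 MPa (compressive).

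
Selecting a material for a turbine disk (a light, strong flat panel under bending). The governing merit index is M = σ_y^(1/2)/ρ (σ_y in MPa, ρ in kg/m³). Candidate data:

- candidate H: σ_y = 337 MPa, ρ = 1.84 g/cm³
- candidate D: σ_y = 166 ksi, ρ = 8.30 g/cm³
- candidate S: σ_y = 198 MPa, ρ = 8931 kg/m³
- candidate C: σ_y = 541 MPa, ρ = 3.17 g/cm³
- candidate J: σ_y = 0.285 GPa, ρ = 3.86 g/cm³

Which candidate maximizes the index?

Normalizing units and computing the index:
  candidate H: σ_y = 337.0 MPa, ρ = 1840 kg/m³
  candidate D: σ_y = 1145 MPa, ρ = 8300 kg/m³
  candidate S: σ_y = 198.0 MPa, ρ = 8931 kg/m³
  candidate C: σ_y = 541.0 MPa, ρ = 3170 kg/m³
  candidate J: σ_y = 285.0 MPa, ρ = 3860 kg/m³
  candidate H: M = 9.98×10⁻³
  candidate C: M = 7.34×10⁻³
  candidate J: M = 4.37×10⁻³
  candidate D: M = 4.08×10⁻³
  candidate S: M = 1.58×10⁻³
The maximum is for candidate H.

candidate H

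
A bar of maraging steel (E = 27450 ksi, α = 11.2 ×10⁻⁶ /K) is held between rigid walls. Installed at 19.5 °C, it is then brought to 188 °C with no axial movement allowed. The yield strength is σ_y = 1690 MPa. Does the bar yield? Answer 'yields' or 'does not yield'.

does not yield

E = 27450 ksi = 189.3 GPa.
ΔT = 168.5 K. Constrained thermal stress σ = E·α·ΔT = 189.3×10³ MPa × 11.2×10⁻⁶ × 168.5 = 357 MPa (compressive).
Compare to σ_y = 1690 MPa: σ < σ_y, so it does not yield.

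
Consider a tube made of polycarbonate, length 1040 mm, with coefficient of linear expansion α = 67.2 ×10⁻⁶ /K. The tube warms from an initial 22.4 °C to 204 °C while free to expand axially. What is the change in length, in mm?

12.7 mm

ΔT = 204 − 22.4 = 181.6 K.
ΔL = α·L₀·ΔT = 67.2×10⁻⁶ × 1040 mm × 181.6 K = 12.7 mm.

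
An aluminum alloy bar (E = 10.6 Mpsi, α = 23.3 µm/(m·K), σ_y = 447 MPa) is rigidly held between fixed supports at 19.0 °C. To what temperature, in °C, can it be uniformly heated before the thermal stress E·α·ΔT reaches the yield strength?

E = 10.6 Mpsi = 73.08 GPa.
E·α·ΔT = 447.0 MPa ⇒ ΔT = 447.0 / (73.08×10³ × 23.3×10⁻⁶) = 262.5 K.
T = 19.0 + 262.5 = 281.5 °C.

281 °C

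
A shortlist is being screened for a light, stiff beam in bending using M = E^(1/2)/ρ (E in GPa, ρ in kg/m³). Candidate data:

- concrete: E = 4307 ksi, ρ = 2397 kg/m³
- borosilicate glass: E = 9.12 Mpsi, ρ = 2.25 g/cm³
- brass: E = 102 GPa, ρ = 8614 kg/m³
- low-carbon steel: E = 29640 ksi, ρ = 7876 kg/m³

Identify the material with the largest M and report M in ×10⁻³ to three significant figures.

borosilicate glass, M = 3.52×10⁻³

Normalizing units and computing the index:
  concrete: E = 29.70 GPa, ρ = 2397 kg/m³
  borosilicate glass: E = 62.88 GPa, ρ = 2250 kg/m³
  brass: E = 102.0 GPa, ρ = 8614 kg/m³
  low-carbon steel: E = 204.4 GPa, ρ = 7876 kg/m³
  borosilicate glass: M = 3.52×10⁻³
  concrete: M = 2.27×10⁻³
  low-carbon steel: M = 1.82×10⁻³
  brass: M = 1.17×10⁻³
The maximum is for borosilicate glass.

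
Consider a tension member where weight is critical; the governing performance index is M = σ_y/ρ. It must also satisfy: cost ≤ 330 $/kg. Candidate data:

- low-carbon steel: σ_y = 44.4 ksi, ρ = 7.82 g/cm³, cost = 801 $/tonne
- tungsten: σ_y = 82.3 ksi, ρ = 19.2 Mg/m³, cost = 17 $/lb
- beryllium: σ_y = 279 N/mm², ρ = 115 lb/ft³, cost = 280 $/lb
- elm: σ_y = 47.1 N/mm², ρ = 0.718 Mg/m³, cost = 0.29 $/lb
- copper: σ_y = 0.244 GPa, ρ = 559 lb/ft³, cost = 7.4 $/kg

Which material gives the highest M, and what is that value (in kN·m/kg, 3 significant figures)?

Screen on constraints: cost ≤ 330 $/kg. Survivors: low-carbon steel, tungsten, elm, copper.
After converting to SI:
  low-carbon steel: σ_y = 306.1 MPa, ρ = 7820 kg/m³
  tungsten: σ_y = 567.4 MPa, ρ = 19200 kg/m³
  elm: σ_y = 47.10 MPa, ρ = 718.0 kg/m³
  copper: σ_y = 244.0 MPa, ρ = 8954 kg/m³
  elm: M = 65.6 kN·m/kg
  low-carbon steel: M = 39.1 kN·m/kg
  tungsten: M = 29.6 kN·m/kg
  copper: M = 27.2 kN·m/kg
The maximum is for elm.

elm, M = 65.6 kN·m/kg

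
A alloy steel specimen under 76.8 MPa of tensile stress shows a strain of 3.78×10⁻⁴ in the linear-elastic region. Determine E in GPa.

E = σ/ε = 76.8 MPa / 3.78×10⁻⁴ = 203200 MPa = 203 GPa.

203 GPa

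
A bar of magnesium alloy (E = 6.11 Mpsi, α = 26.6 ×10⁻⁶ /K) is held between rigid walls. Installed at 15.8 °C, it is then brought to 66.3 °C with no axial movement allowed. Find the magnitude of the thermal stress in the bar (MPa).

E = 6.11 Mpsi = 42.13 GPa.
ΔT = 50.50 K. Constrained thermal stress σ = E·α·ΔT = 42.13×10³ MPa × 26.6×10⁻⁶ × 50.50 = 56.6 MPa (compressive).

56.6 MPa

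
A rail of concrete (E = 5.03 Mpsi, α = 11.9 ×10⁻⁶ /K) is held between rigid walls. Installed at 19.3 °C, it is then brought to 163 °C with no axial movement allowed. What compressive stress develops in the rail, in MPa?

E = 5.03 Mpsi = 34.68 GPa.
ΔT = 143.7 K. Constrained thermal stress σ = E·α·ΔT = 34.68×10³ MPa × 11.9×10⁻⁶ × 143.7 = 59.3 MPa (compressive).

59.3 MPa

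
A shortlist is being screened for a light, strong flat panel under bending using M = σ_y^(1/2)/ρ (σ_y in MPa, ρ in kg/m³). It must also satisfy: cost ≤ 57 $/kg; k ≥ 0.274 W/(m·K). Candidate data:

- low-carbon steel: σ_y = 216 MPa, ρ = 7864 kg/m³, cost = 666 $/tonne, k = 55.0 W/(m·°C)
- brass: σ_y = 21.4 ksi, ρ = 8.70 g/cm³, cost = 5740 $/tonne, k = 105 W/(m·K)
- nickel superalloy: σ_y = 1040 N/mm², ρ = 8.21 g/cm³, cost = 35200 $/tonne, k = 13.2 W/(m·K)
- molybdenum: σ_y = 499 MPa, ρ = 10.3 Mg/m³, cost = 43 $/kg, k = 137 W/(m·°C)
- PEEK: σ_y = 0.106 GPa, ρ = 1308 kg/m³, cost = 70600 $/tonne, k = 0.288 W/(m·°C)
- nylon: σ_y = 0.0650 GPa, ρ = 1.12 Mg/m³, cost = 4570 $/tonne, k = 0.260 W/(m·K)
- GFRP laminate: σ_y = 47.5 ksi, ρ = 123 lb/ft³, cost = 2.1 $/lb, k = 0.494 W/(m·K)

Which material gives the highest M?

Screen on constraints: cost ≤ 57 $/kg; k ≥ 0.274 W/(m·K). Survivors: low-carbon steel, brass, nickel superalloy, molybdenum, GFRP laminate.
After converting to SI:
  low-carbon steel: σ_y = 216.0 MPa, ρ = 7864 kg/m³
  brass: σ_y = 147.5 MPa, ρ = 8700 kg/m³
  nickel superalloy: σ_y = 1040 MPa, ρ = 8210 kg/m³
  molybdenum: σ_y = 499.0 MPa, ρ = 10300 kg/m³
  GFRP laminate: σ_y = 327.5 MPa, ρ = 1970 kg/m³
  GFRP laminate: M = 9.19×10⁻³
  nickel superalloy: M = 3.93×10⁻³
  molybdenum: M = 2.17×10⁻³
  low-carbon steel: M = 1.87×10⁻³
  brass: M = 1.40×10⁻³
GFRP laminate has the largest M.

GFRP laminate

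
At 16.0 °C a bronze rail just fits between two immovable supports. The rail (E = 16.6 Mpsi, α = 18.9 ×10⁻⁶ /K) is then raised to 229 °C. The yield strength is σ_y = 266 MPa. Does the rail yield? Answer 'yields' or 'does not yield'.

E = 16.6 Mpsi = 114.5 GPa.
ΔT = 213.0 K. Constrained thermal stress σ = E·α·ΔT = 114.5×10³ MPa × 18.9×10⁻⁶ × 213.0 = 461 MPa (compressive).
Compare to σ_y = 266 MPa: σ ≥ σ_y, so it yields.

yields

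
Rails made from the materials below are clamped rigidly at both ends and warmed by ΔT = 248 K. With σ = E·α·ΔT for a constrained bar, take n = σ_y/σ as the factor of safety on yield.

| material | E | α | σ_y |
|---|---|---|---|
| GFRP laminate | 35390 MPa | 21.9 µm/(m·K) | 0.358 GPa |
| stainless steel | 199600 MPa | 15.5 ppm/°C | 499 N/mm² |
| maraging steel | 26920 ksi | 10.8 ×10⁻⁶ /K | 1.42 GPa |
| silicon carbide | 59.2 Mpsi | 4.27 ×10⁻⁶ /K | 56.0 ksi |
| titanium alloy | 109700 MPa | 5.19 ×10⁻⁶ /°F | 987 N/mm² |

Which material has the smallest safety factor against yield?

stainless steel

Per material, after unit conversion:
  GFRP laminate: E = 35.39, α = 21.9, σ_y = 358.0 → σ = 192 MPa, n = 1.86
  stainless steel: E = 199.6, α = 15.5, σ_y = 499.0 → σ = 767 MPa, n = 0.650
  maraging steel: E = 185.6, α = 10.8, σ_y = 1420 → σ = 497 MPa, n = 2.86
  silicon carbide: E = 408.2, α = 4.27, σ_y = 386.1 → σ = 432 MPa, n = 0.893
  titanium alloy: E = 109.7, α = 9.34, σ_y = 987.0 → σ = 254 MPa, n = 3.88
The minimum is stainless steel at n = 0.650.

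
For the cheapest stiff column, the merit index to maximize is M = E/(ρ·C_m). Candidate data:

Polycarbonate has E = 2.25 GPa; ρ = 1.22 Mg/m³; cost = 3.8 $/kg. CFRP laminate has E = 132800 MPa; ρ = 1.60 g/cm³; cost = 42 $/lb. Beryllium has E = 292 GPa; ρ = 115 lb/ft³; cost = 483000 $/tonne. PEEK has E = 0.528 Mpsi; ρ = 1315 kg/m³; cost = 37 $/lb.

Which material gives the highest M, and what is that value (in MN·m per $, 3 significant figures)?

CFRP laminate, M = 0.896 MN·m per $

Normalizing units and computing the index:
  polycarbonate: E = 2.250 GPa, ρ = 1220 kg/m³, cost = 3.800 $/kg
  CFRP laminate: E = 132.8 GPa, ρ = 1600 kg/m³, cost = 92.59 $/kg
  beryllium: E = 292.0 GPa, ρ = 1842 kg/m³, cost = 483.0 $/kg
  PEEK: E = 3.640 GPa, ρ = 1315 kg/m³, cost = 81.57 $/kg
  CFRP laminate: M = 0.896 MN·m per $
  polycarbonate: M = 0.485 MN·m per $
  beryllium: M = 0.328 MN·m per $
  PEEK: M = 0.0339 MN·m per $
Highest index: CFRP laminate.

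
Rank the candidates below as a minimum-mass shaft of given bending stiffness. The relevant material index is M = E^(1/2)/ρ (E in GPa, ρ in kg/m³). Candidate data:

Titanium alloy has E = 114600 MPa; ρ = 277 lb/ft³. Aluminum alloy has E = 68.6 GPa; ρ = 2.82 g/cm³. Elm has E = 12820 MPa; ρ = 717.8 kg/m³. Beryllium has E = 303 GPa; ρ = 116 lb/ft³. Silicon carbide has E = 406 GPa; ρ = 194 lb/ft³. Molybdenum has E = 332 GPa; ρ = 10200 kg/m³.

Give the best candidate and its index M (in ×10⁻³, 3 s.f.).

beryllium, M = 9.37×10⁻³

Putting every candidate on a common basis:
  titanium alloy: E = 114.6 GPa, ρ = 4437 kg/m³
  aluminum alloy: E = 68.60 GPa, ρ = 2820 kg/m³
  elm: E = 12.82 GPa, ρ = 717.8 kg/m³
  beryllium: E = 303.0 GPa, ρ = 1858 kg/m³
  silicon carbide: E = 406.0 GPa, ρ = 3108 kg/m³
  molybdenum: E = 332.0 GPa, ρ = 10200 kg/m³
  beryllium: M = 9.37×10⁻³
  silicon carbide: M = 6.48×10⁻³
  elm: M = 4.99×10⁻³
  aluminum alloy: M = 2.94×10⁻³
  titanium alloy: M = 2.41×10⁻³
  molybdenum: M = 1.79×10⁻³
The maximum is for beryllium.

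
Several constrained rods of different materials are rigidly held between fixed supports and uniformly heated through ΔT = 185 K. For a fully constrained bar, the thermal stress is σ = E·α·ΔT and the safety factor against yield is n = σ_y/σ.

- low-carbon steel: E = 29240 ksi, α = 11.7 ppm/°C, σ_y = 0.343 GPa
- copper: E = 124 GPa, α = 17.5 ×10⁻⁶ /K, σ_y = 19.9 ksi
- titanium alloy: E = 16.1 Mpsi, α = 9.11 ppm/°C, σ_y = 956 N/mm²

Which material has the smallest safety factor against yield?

Per material, after unit conversion:
  low-carbon steel: E = 201.6, α = 11.7, σ_y = 343.0 → σ = 436 MPa, n = 0.786
  copper: E = 124.0, α = 17.5, σ_y = 137.2 → σ = 401 MPa, n = 0.342
  titanium alloy: E = 111.0, α = 9.11, σ_y = 956.0 → σ = 187 MPa, n = 5.11
The minimum is copper at n = 0.342.

copper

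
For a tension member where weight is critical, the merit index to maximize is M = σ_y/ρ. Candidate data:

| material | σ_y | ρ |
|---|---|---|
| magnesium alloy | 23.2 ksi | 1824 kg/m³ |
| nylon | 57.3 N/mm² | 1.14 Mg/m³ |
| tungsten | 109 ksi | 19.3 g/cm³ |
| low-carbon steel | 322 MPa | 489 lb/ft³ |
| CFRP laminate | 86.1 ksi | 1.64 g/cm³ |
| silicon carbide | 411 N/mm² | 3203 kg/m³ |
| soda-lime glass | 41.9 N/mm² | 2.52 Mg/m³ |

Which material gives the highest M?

CFRP laminate

After converting to SI:
  magnesium alloy: σ_y = 160.0 MPa, ρ = 1824 kg/m³
  nylon: σ_y = 57.30 MPa, ρ = 1140 kg/m³
  tungsten: σ_y = 751.5 MPa, ρ = 19300 kg/m³
  low-carbon steel: σ_y = 322.0 MPa, ρ = 7833 kg/m³
  CFRP laminate: σ_y = 593.6 MPa, ρ = 1640 kg/m³
  silicon carbide: σ_y = 411.0 MPa, ρ = 3203 kg/m³
  soda-lime glass: σ_y = 41.90 MPa, ρ = 2520 kg/m³
  CFRP laminate: M = 362 kN·m/kg
  silicon carbide: M = 128 kN·m/kg
  magnesium alloy: M = 87.7 kN·m/kg
  nylon: M = 50.3 kN·m/kg
  low-carbon steel: M = 41.1 kN·m/kg
  tungsten: M = 38.9 kN·m/kg
  soda-lime glass: M = 16.6 kN·m/kg
CFRP laminate ranks first.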